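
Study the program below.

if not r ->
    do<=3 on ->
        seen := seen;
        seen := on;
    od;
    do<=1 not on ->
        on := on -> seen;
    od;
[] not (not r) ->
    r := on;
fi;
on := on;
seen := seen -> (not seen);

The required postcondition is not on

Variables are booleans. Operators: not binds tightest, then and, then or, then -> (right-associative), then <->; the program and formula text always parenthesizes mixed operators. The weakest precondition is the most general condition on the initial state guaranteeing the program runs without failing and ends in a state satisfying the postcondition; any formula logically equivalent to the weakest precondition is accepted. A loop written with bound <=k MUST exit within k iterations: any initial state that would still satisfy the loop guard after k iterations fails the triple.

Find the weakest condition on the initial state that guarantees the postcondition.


Working backward. After the program, not on must hold.
Before seen := seen -> (not seen): not on
Before on := on: not on
Then branch requires (on -> ((on -> ((not on) and ((not on) -> (on and (on -> (not on)))))) and ((not on) -> (on and (on -> (not on)))))) and ((not on) -> (on and (on -> (not on)))); else branch requires not on.
Before the if: ((not r) -> ((on -> ((on -> ((not on) and ((not on) -> (on and (on -> (not on)))))) and ((not on) -> (on and (on -> (not on)))))) and ((not on) -> (on and (on -> (not on)))))) and (r -> (not on))
Answer: WP = ((not r) -> ((on -> ((on -> ((not on) and ((not on) -> (on and (on -> (not on)))))) and ((not on) -> (on and (on -> (not on)))))) and ((not on) -> (on and (on -> (not on)))))) and (r -> (not on))


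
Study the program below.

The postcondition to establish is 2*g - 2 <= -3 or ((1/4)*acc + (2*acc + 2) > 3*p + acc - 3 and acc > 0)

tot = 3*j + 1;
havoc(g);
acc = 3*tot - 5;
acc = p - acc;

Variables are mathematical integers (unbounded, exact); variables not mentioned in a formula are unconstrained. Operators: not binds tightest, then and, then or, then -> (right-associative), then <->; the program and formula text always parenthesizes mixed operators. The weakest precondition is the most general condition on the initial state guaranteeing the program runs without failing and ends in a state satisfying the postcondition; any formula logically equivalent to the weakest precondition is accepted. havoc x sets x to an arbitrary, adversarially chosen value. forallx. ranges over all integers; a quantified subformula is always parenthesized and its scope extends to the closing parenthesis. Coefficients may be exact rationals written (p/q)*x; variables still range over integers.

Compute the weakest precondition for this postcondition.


Working backward. After the program, the postcondition 2*g - 2 <= -3 or ((1/4)*acc + (2*acc + 2) > 3*p + acc - 3 and acc > 0) must hold; in canonical form it is 2*g <= -1 or ((5/4)*acc > 3*p - 5 and acc > 0).
Before acc := p - acc: 2*g <= -1 or ((5/4)*acc + (7/4)*p < 5 and p > acc)
Before acc := 3*tot - 5: 2*g <= -1 or ((7/4)*p + (15/4)*tot < 45/4 and p > 3*tot - 5)
Before havoc g: forall g_1. (2*g_1 <= -1 or ((7/4)*p + (15/4)*tot < 45/4 and p > 3*tot - 5))
Before tot := 3*j + 1: forall g_1. (2*g_1 <= -1 or ((45/4)*j + (7/4)*p < 15/2 and p > 9*j - 2))
Answer: WP = forall g_1. (2*g_1 <= -1 or ((45/4)*j + (7/4)*p < 15/2 and p > 9*j - 2))


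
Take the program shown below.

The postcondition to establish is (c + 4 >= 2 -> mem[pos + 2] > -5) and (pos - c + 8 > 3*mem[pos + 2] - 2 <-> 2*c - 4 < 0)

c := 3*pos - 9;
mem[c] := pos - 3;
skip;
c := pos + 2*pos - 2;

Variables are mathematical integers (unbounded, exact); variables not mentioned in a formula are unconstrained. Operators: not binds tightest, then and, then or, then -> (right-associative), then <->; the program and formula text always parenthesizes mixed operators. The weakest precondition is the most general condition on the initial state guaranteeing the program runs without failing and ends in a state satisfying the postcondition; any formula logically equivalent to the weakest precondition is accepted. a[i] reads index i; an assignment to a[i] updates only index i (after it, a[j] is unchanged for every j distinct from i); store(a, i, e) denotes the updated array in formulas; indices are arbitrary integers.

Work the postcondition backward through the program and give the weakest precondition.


Working backward. After the program, the postcondition (c + 4 >= 2 -> mem[pos + 2] > -5) and (pos - c + 8 > 3*mem[pos + 2] - 2 <-> 2*c - 4 < 0) must hold; in canonical form it is (c >= -2 -> mem[pos + 2] > -5) and (pos > 3*mem[pos + 2] + c - 10 <-> 2*c < 4).
Before c := pos + 2*pos - 2: (3*pos >= 0 -> mem[pos + 2] > -5) and (3*mem[pos + 2] + 2*pos < 12 <-> 6*pos < 8)
Before skip: (3*pos >= 0 -> mem[pos + 2] > -5) and (3*mem[pos + 2] + 2*pos < 12 <-> 6*pos < 8)
Before mem[c] := pos - 3: (3*pos >= 0 -> store(mem, c, pos - 3)[pos + 2] > -5) and (3*store(mem, c, pos - 3)[pos + 2] + 2*pos < 12 <-> 6*pos < 8)
Before c := 3*pos - 9: (3*pos >= 0 -> store(mem, 3*pos - 9, pos - 3)[pos + 2] > -5) and (3*store(mem, 3*pos - 9, pos - 3)[pos + 2] + 2*pos < 12 <-> 6*pos < 8)
Answer: WP = (3*pos >= 0 -> store(mem, 3*pos - 9, pos - 3)[pos + 2] > -5) and (3*store(mem, 3*pos - 9, pos - 3)[pos + 2] + 2*pos < 12 <-> 6*pos < 8)


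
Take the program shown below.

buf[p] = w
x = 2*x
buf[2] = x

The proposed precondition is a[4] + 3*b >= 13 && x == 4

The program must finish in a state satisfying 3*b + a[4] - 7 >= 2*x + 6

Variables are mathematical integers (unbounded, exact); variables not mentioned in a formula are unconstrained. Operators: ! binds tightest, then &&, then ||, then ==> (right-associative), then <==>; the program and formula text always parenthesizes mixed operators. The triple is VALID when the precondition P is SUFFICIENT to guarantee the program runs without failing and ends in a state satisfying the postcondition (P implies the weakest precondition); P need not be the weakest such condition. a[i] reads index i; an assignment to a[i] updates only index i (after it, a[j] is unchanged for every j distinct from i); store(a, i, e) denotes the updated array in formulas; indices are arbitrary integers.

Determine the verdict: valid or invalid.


Working backward. After the program, the postcondition 3*b + a[4] - 7 >= 2*x + 6 must hold; in canonical form it is a[4] + 3*b >= 2*x + 13.
Before buf[2] := x: a[4] + 3*b >= 2*x + 13
Before x := 2*x: a[4] + 3*b >= 4*x + 13
Before buf[p] := w: a[4] + 3*b >= 4*x + 13
The weakest precondition is a[4] + 3*b >= 4*x + 13.
Check whether a[4] + 3*b >= 13 && x == 4 implies it.
Countermodel: at the initial state a = {[4] = 13, elsewhere 13}, b = 0, x = 4, the precondition holds but the weakest precondition fails.
Answer: invalid


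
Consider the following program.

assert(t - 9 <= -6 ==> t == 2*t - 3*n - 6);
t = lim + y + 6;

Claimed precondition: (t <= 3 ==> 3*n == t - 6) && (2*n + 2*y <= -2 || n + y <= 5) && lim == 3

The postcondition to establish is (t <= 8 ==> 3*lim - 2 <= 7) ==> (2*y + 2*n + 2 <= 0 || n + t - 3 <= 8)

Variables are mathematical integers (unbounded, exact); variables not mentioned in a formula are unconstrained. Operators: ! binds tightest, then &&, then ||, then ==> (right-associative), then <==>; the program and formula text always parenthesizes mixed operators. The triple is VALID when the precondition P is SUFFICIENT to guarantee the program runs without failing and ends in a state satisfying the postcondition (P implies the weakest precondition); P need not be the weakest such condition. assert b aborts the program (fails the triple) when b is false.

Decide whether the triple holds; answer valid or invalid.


Working backward. After the program, the postcondition (t <= 8 ==> 3*lim - 2 <= 7) ==> (2*y + 2*n + 2 <= 0 || n + t - 3 <= 8) must hold; in canonical form it is (t <= 8 ==> 3*lim <= 9) ==> (2*n + 2*y <= -2 || n + t <= 11).
Before t := lim + y + 6: (lim + y <= 2 ==> 3*lim <= 9) ==> (2*n + 2*y <= -2 || lim + n + y <= 5)
Before assert t - 9 <= -6 ==> t == 2*t - 3*n - 6: (t <= 3 ==> 3*n == t - 6) && ((lim + y <= 2 ==> 3*lim <= 9) ==> (2*n + 2*y <= -2 || lim + n + y <= 5))
The weakest precondition is (t <= 3 ==> 3*n == t - 6) && ((lim + y <= 2 ==> 3*lim <= 9) ==> (2*n + 2*y <= -2 || lim + n + y <= 5)).
Check whether (t <= 3 ==> 3*n == t - 6) && (2*n + 2*y <= -2 || n + y <= 5) && lim == 3 implies it.
Countermodel: at the initial state lim = 3, n = 0, t = 4, y = 3, the precondition holds but the weakest precondition fails.
Answer: invalid


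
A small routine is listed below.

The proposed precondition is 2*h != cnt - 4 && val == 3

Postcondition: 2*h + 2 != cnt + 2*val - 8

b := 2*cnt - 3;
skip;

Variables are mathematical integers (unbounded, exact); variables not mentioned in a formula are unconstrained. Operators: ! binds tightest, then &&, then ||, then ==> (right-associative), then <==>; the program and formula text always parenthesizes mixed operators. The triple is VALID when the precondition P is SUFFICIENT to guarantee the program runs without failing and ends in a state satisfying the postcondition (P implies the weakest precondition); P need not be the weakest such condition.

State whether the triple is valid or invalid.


Working backward. After the program, the postcondition 2*h + 2 != cnt + 2*val - 8 must hold; in canonical form it is 2*h != cnt + 2*val - 10.
Before skip: 2*h != cnt + 2*val - 10
Before b := 2*cnt - 3: 2*h != cnt + 2*val - 10
The weakest precondition is 2*h != cnt + 2*val - 10.
Check whether 2*h != cnt - 4 && val == 3 implies it.
Every state satisfying the precondition satisfies the weakest precondition: the implication holds.
Answer: valid


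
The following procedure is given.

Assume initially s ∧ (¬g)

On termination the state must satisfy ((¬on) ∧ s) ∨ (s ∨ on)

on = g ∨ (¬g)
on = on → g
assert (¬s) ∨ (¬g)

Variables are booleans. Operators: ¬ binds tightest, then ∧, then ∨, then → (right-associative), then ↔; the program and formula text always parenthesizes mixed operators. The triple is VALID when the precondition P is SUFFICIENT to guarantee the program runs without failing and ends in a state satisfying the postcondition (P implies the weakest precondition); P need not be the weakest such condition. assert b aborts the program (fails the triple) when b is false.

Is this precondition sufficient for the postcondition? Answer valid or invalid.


Working backward. After the program, the postcondition ((¬on) ∧ s) ∨ (s ∨ on) must hold; in canonical form it is ((¬on) ∧ s) ∨ s ∨ on.
Before assert (¬s) ∨ (¬g): ((¬s) ∨ (¬g)) ∧ (((¬on) ∧ s) ∨ s ∨ on)
Before on := on → g: ((¬s) ∨ (¬g)) ∧ (((¬(on → g)) ∧ s) ∨ s ∨ (on → g))
Before on := g ∨ (¬g): ((¬s) ∨ (¬g)) ∧ (((¬g) ∧ s) ∨ s ∨ g)
The weakest precondition is ((¬s) ∨ (¬g)) ∧ (((¬g) ∧ s) ∨ s ∨ g).
Check whether s ∧ (¬g) implies it.
Every state satisfying the precondition satisfies the weakest precondition: the implication holds.
Answer: valid


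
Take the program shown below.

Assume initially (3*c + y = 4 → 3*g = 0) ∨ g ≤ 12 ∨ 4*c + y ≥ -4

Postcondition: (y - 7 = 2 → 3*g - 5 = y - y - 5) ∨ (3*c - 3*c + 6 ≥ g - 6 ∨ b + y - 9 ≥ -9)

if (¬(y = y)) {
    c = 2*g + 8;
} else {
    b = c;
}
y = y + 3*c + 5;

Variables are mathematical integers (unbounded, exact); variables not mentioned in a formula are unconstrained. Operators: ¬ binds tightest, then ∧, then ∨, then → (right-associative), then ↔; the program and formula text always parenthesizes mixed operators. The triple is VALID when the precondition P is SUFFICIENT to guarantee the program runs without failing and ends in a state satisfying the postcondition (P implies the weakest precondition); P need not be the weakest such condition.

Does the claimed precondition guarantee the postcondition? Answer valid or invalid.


Working backward. After the program, the postcondition (y - 7 = 2 → 3*g - 5 = y - y - 5) ∨ (3*c - 3*c + 6 ≥ g - 6 ∨ b + y - 9 ≥ -9) must hold; in canonical form it is (y = 9 → 3*g = 0) ∨ g ≤ 12 ∨ b + y ≥ 0.
Before y := y + 3*c + 5: (3*c + y = 4 → 3*g = 0) ∨ g ≤ 12 ∨ b + 3*c + y ≥ -5
Then branch requires (6*g + y = -20 → 3*g = 0) ∨ g ≤ 12 ∨ b + 6*g + y ≥ -29; else branch requires (3*c + y = 4 → 3*g = 0) ∨ g ≤ 12 ∨ 4*c + y ≥ -5.
Before the if: (3*c + y = 4 → 3*g = 0) ∨ g ≤ 12 ∨ 4*c + y ≥ -5
The weakest precondition is (3*c + y = 4 → 3*g = 0) ∨ g ≤ 12 ∨ 4*c + y ≥ -5.
Check whether (3*c + y = 4 → 3*g = 0) ∨ g ≤ 12 ∨ 4*c + y ≥ -4 implies it.
Every state satisfying the precondition satisfies the weakest precondition: the implication holds.
Answer: valid


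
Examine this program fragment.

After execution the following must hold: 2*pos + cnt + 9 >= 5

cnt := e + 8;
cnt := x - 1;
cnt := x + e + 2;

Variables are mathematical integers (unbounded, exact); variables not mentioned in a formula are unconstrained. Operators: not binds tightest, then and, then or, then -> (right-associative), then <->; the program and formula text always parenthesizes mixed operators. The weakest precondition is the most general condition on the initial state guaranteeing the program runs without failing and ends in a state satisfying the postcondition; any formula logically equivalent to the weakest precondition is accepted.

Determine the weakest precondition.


Working backward. After the program, the postcondition 2*pos + cnt + 9 >= 5 must hold; in canonical form it is cnt + 2*pos >= -4.
Before cnt := x + e + 2: e + 2*pos + x >= -6
Before cnt := x - 1: e + 2*pos + x >= -6
Before cnt := e + 8: e + 2*pos + x >= -6
Answer: WP = e + 2*pos + x >= -6


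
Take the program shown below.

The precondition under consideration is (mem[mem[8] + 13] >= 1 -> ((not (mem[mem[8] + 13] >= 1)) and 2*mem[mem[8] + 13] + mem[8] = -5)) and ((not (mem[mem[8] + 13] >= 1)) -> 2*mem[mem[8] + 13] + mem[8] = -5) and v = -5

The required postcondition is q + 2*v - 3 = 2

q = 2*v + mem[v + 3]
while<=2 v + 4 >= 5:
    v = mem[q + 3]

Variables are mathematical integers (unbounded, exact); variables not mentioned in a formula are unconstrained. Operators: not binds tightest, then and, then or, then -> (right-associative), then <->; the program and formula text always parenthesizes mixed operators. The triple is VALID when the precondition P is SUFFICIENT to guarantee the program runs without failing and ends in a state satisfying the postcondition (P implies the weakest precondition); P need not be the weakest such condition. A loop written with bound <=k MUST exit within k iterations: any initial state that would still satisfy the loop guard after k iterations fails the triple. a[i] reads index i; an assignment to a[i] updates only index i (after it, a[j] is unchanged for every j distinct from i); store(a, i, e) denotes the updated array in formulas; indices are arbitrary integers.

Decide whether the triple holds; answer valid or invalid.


Working backward. After the program, the postcondition q + 2*v - 3 = 2 must hold; in canonical form it is q + 2*v = 5.
Before the loop (bound <=2), unroll the exhaustion recursion (WP_0 = exit-now case; WP_j = one more guarded iteration, up to j = 2):
  WP_0: (not (v >= 1)) and q + 2*v = 5
  WP_1: (v >= 1 -> ((not (mem[q + 3] >= 1)) and 2*mem[q + 3] + q = 5)) and ((not (v >= 1)) -> q + 2*v = 5)
  WP_2: (v >= 1 -> ((mem[q + 3] >= 1 -> ((not (mem[q + 3] >= 1)) and 2*mem[q + 3] + q = 5)) and ((not (mem[q + 3] >= 1)) -> 2*mem[q + 3] + q = 5))) and ((not (v >= 1)) -> q + 2*v = 5)
So before the loop: (v >= 1 -> ((mem[q + 3] >= 1 -> ((not (mem[q + 3] >= 1)) and 2*mem[q + 3] + q = 5)) and ((not (mem[q + 3] >= 1)) -> 2*mem[q + 3] + q = 5))) and ((not (v >= 1)) -> q + 2*v = 5)
Before q := 2*v + mem[v + 3]: (v >= 1 -> ((mem[mem[v + 3] + 2*v + 3] >= 1 -> ((not (mem[mem[v + 3] + 2*v + 3] >= 1)) and 2*mem[mem[v + 3] + 2*v + 3] + mem[v + 3] + 2*v = 5)) and ((not (mem[mem[v + 3] + 2*v + 3] >= 1)) -> 2*mem[mem[v + 3] + 2*v + 3] + mem[v + 3] + 2*v = 5))) and ((not (v >= 1)) -> mem[v + 3] + 4*v = 5)
The weakest precondition is (v >= 1 -> ((mem[mem[v + 3] + 2*v + 3] >= 1 -> ((not (mem[mem[v + 3] + 2*v + 3] >= 1)) and 2*mem[mem[v + 3] + 2*v + 3] + mem[v + 3] + 2*v = 5)) and ((not (mem[mem[v + 3] + 2*v + 3] >= 1)) -> 2*mem[mem[v + 3] + 2*v + 3] + mem[v + 3] + 2*v = 5))) and ((not (v >= 1)) -> mem[v + 3] + 4*v = 5).
Check whether (mem[mem[8] + 13] >= 1 -> ((not (mem[mem[8] + 13] >= 1)) and 2*mem[mem[8] + 13] + mem[8] = -5)) and ((not (mem[mem[8] + 13] >= 1)) -> 2*mem[mem[8] + 13] + mem[8] = -5) and v = -5 implies it.
Countermodel: at the initial state mem = {[-3] = 4, [-2] = 4, [8] = 30429, [30442] = -15217, elsewhere 4}, v = -5, the precondition holds but the weakest precondition fails.
Answer: invalid


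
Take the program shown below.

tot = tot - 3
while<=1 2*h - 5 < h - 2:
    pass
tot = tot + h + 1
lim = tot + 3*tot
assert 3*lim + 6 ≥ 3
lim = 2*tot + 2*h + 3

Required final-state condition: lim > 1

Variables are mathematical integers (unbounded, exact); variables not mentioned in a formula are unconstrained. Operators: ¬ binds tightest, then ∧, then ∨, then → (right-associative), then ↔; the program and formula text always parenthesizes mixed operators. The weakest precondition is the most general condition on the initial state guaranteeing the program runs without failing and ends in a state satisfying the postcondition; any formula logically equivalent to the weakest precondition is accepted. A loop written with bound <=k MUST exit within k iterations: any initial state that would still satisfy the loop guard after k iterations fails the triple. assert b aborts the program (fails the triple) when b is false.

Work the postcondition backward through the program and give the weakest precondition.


Working backward. After the program, lim > 1 must hold.
Before lim := 2*tot + 2*h + 3: 2*h + 2*tot > -2
Before assert 3*lim + 6 ≥ 3: 3*lim ≥ -3 ∧ 2*h + 2*tot > -2
Before lim := tot + 3*tot: 12*tot ≥ -3 ∧ 2*h + 2*tot > -2
Before tot := tot + h + 1: 12*h + 12*tot ≥ -15 ∧ 4*h + 2*tot > -4
Before the loop (bound <=1), unroll the exhaustion recursion (WP_0 = exit-now case; WP_j = one more guarded iteration, up to j = 1):
  WP_0: (¬(h < 3)) ∧ 12*h + 12*tot ≥ -15 ∧ 4*h + 2*tot > -4
  WP_1: (h < 3 → ((¬(h < 3)) ∧ 12*h + 12*tot ≥ -15 ∧ 4*h + 2*tot > -4)) ∧ ((¬(h < 3)) → (12*h + 12*tot ≥ -15 ∧ 4*h + 2*tot > -4))
So before the loop: (h < 3 → ((¬(h < 3)) ∧ 12*h + 12*tot ≥ -15 ∧ 4*h + 2*tot > -4)) ∧ ((¬(h < 3)) → (12*h + 12*tot ≥ -15 ∧ 4*h + 2*tot > -4))
Before tot := tot - 3: (h < 3 → ((¬(h < 3)) ∧ 12*h + 12*tot ≥ 21 ∧ 4*h + 2*tot > 2)) ∧ ((¬(h < 3)) → (12*h + 12*tot ≥ 21 ∧ 4*h + 2*tot > 2))
Answer: WP = (h < 3 → ((¬(h < 3)) ∧ 12*h + 12*tot ≥ 21 ∧ 4*h + 2*tot > 2)) ∧ ((¬(h < 3)) → (12*h + 12*tot ≥ 21 ∧ 4*h + 2*tot > 2))


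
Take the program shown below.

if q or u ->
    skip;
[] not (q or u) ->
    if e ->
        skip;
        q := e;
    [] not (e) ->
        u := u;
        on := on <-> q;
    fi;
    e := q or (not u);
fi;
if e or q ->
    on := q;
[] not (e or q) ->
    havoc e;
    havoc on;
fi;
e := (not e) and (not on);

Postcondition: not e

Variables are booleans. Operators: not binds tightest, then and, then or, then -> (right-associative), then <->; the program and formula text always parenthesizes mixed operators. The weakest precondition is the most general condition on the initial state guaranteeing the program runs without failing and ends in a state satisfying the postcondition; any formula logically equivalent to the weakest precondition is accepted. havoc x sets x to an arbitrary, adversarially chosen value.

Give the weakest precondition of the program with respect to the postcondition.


Working backward. After the program, not e must hold.
Before e := (not e) and (not on): not ((not e) and (not on))
Then branch requires not ((not e) and (not q)); else branch requires false.
Before the if: ((e or q) -> (not ((not e) and (not q)))) and (e or q)
Then branch requires ((e or q) -> (not ((not e) and (not q)))) and (e or q); else branch requires (e -> (((e or (not u)) -> (not ((not (e or (not u))) and (not e)))) and (e or (not u)))) and ((not e) -> (((q or (not u)) -> (not ((not (q or (not u))) and (not q)))) and (q or (not u)))).
Before the if: ((q or u) -> (((e or q) -> (not ((not e) and (not q)))) and (e or q))) and ((not (q or u)) -> ((e -> (((e or (not u)) -> (not ((not (e or (not u))) and (not e)))) and (e or (not u)))) and ((not e) -> (((q or (not u)) -> (not ((not (q or (not u))) and (not q)))) and (q or (not u))))))
Answer: WP = ((q or u) -> (((e or q) -> (not ((not e) and (not q)))) and (e or q))) and ((not (q or u)) -> ((e -> (((e or (not u)) -> (not ((not (e or (not u))) and (not e)))) and (e or (not u)))) and ((not e) -> (((q or (not u)) -> (not ((not (q or (not u))) and (not q)))) and (q or (not u))))))


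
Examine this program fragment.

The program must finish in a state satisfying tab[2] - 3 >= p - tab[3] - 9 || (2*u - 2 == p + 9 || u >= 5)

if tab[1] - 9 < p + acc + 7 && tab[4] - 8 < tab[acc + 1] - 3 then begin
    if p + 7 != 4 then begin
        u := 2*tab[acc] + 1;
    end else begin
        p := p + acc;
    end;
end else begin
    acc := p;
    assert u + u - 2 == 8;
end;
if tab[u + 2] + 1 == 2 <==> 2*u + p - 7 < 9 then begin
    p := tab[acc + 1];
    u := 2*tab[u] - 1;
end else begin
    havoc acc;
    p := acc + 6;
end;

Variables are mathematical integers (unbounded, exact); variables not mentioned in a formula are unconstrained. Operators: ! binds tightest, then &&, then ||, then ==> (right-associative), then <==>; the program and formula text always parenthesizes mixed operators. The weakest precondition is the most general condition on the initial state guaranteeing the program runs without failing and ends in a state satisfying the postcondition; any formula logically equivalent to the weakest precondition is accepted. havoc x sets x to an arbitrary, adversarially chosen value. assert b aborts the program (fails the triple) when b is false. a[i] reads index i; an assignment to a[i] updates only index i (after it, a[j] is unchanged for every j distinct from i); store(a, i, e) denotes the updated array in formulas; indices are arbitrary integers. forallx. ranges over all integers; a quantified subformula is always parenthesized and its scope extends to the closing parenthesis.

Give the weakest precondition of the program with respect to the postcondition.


Working backward. After the program, the postcondition tab[2] - 3 >= p - tab[3] - 9 || (2*u - 2 == p + 9 || u >= 5) must hold; in canonical form it is tab[2] + tab[3] >= p - 6 || 2*u == p + 11 || u >= 5.
Then branch requires tab[2] + tab[3] >= tab[acc + 1] - 6 || 4*tab[u] == tab[acc + 1] + 13 || 2*tab[u] >= 6; else branch requires forall acc_1. (tab[2] + tab[3] >= acc_1 || 2*u == acc_1 + 17 || u >= 5).
Before the if: ((tab[u + 2] == 1 <==> p + 2*u < 16) ==> (tab[2] + tab[3] >= tab[acc + 1] - 6 || 4*tab[u] == tab[acc + 1] + 13 || 2*tab[u] >= 6)) && ((!(tab[u + 2] == 1 <==> p + 2*u < 16)) ==> (forall acc_1. (tab[2] + tab[3] >= acc_1 || 2*u == acc_1 + 17 || u >= 5)))
Then branch requires (p != -3 ==> (((tab[2*tab[acc] + 3] == 1 <==> 4*tab[acc] + p < 14) ==> (tab[2] + tab[3] >= tab[acc + 1] - 6 || 4*tab[2*tab[acc] + 1] == tab[acc + 1] + 13 || 2*tab[2*tab[acc] + 1] >= 6)) && ((!(tab[2*tab[acc] + 3] == 1 <==> 4*tab[acc] + p < 14)) ==> (forall acc_1. (tab[2] + tab[3] >= acc_1 || 4*tab[acc] == acc_1 + 15 || 2*tab[acc] >= 4))))) && ((!(p != -3)) ==> (((tab[u + 2] == 1 <==> acc + p + 2*u < 16) ==> (tab[2] + tab[3] >= tab[acc + 1] - 6 || 4*tab[u] == tab[acc + 1] + 13 || 2*tab[u] >= 6)) && ((!(tab[u + 2] == 1 <==> acc + p + 2*u < 16)) ==> (forall acc_1. (tab[2] + tab[3] >= acc_1 || 2*u == acc_1 + 17 || u >= 5))))); else branch requires 2*u == 10 && ((tab[u + 2] == 1 <==> p + 2*u < 16) ==> (tab[2] + tab[3] >= tab[p + 1] - 6 || 4*tab[u] == tab[p + 1] + 13 || 2*tab[u] >= 6)) && ((!(tab[u + 2] == 1 <==> p + 2*u < 16)) ==> (forall acc_1. (tab[2] + tab[3] >= acc_1 || 2*u == acc_1 + 17 || u >= 5))).
Before the if: ((tab[1] < acc + p + 16 && tab[4] < tab[acc + 1] + 5) ==> ((p != -3 ==> (((tab[2*tab[acc] + 3] == 1 <==> 4*tab[acc] + p < 14) ==> (tab[2] + tab[3] >= tab[acc + 1] - 6 || 4*tab[2*tab[acc] + 1] == tab[acc + 1] + 13 || 2*tab[2*tab[acc] + 1] >= 6)) && ((!(tab[2*tab[acc] + 3] == 1 <==> 4*tab[acc] + p < 14)) ==> (forall acc_1. (tab[2] + tab[3] >= acc_1 || 4*tab[acc] == acc_1 + 15 || 2*tab[acc] >= 4))))) && ((!(p != -3)) ==> (((tab[u + 2] == 1 <==> acc + p + 2*u < 16) ==> (tab[2] + tab[3] >= tab[acc + 1] - 6 || 4*tab[u] == tab[acc + 1] + 13 || 2*tab[u] >= 6)) && ((!(tab[u + 2] == 1 <==> acc + p + 2*u < 16)) ==> (forall acc_1. (tab[2] + tab[3] >= acc_1 || 2*u == acc_1 + 17 || u >= 5))))))) && ((!(tab[1] < acc + p + 16 && tab[4] < tab[acc + 1] + 5)) ==> (2*u == 10 && ((tab[u + 2] == 1 <==> p + 2*u < 16) ==> (tab[2] + tab[3] >= tab[p + 1] - 6 || 4*tab[u] == tab[p + 1] + 13 || 2*tab[u] >= 6)) && ((!(tab[u + 2] == 1 <==> p + 2*u < 16)) ==> (forall acc_1. (tab[2] + tab[3] >= acc_1 || 2*u == acc_1 + 17 || u >= 5)))))
Answer: WP = ((tab[1] < acc + p + 16 && tab[4] < tab[acc + 1] + 5) ==> ((p != -3 ==> (((tab[2*tab[acc] + 3] == 1 <==> 4*tab[acc] + p < 14) ==> (tab[2] + tab[3] >= tab[acc + 1] - 6 || 4*tab[2*tab[acc] + 1] == tab[acc + 1] + 13 || 2*tab[2*tab[acc] + 1] >= 6)) && ((!(tab[2*tab[acc] + 3] == 1 <==> 4*tab[acc] + p < 14)) ==> (forall acc_1. (tab[2] + tab[3] >= acc_1 || 4*tab[acc] == acc_1 + 15 || 2*tab[acc] >= 4))))) && ((!(p != -3)) ==> (((tab[u + 2] == 1 <==> acc + p + 2*u < 16) ==> (tab[2] + tab[3] >= tab[acc + 1] - 6 || 4*tab[u] == tab[acc + 1] + 13 || 2*tab[u] >= 6)) && ((!(tab[u + 2] == 1 <==> acc + p + 2*u < 16)) ==> (forall acc_1. (tab[2] + tab[3] >= acc_1 || 2*u == acc_1 + 17 || u >= 5))))))) && ((!(tab[1] < acc + p + 16 && tab[4] < tab[acc + 1] + 5)) ==> (2*u == 10 && ((tab[u + 2] == 1 <==> p + 2*u < 16) ==> (tab[2] + tab[3] >= tab[p + 1] - 6 || 4*tab[u] == tab[p + 1] + 13 || 2*tab[u] >= 6)) && ((!(tab[u + 2] == 1 <==> p + 2*u < 16)) ==> (forall acc_1. (tab[2] + tab[3] >= acc_1 || 2*u == acc_1 + 17 || u >= 5)))))


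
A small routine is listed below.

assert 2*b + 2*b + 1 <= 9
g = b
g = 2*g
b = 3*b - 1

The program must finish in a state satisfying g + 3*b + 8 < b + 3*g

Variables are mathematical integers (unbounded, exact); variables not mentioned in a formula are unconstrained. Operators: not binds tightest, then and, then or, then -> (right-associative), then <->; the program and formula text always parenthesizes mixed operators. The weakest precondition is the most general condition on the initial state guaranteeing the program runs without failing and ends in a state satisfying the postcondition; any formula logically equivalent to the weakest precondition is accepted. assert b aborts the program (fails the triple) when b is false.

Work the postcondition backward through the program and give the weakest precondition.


Working backward. After the program, the postcondition g + 3*b + 8 < b + 3*g must hold; in canonical form it is 2*b < 2*g - 8.
Before b := 3*b - 1: 6*b < 2*g - 6
Before g := 2*g: 6*b < 4*g - 6
Before g := b: 2*b < -6
Before assert 2*b + 2*b + 1 <= 9: 4*b <= 8 and 2*b < -6
Answer: WP = 4*b <= 8 and 2*b < -6


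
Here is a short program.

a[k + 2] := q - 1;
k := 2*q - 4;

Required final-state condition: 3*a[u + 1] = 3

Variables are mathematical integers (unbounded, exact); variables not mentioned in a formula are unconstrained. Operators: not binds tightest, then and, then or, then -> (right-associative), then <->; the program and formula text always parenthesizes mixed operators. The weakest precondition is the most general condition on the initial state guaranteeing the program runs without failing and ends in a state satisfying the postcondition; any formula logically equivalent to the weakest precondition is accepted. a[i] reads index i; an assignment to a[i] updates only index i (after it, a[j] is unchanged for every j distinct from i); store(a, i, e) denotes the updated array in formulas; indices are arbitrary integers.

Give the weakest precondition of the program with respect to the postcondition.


Working backward. After the program, 3*a[u + 1] = 3 must hold.
Before k := 2*q - 4: 3*a[u + 1] = 3
Before a[k + 2] := q - 1: 3*store(a, k + 2, q - 1)[u + 1] = 3
Answer: WP = 3*store(a, k + 2, q - 1)[u + 1] = 3


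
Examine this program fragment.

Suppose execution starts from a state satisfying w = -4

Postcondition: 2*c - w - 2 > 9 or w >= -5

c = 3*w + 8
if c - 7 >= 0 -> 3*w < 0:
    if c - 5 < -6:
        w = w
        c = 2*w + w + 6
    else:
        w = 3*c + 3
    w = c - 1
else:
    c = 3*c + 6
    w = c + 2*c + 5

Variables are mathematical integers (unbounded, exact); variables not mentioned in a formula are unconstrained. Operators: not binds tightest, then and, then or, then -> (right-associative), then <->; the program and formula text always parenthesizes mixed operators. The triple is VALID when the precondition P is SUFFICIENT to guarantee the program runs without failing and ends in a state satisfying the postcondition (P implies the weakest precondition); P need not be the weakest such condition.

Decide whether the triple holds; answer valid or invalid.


Working backward. After the program, the postcondition 2*c - w - 2 > 9 or w >= -5 must hold; in canonical form it is 2*c > w + 11 or w >= -5.
Then branch requires (c < -1 -> (3*w > 4 or 3*w >= -10)) and ((not (c < -1)) -> (c > 10 or c >= -4)); else branch requires 3*c < -22 or 9*c >= -28.
Before the if: ((c >= 7 -> 3*w < 0) -> ((c < -1 -> (3*w > 4 or 3*w >= -10)) and ((not (c < -1)) -> (c > 10 or c >= -4)))) and ((not (c >= 7 -> 3*w < 0)) -> (3*c < -22 or 9*c >= -28))
Before c := 3*w + 8: ((3*w >= -1 -> 3*w < 0) -> ((3*w < -9 -> (3*w > 4 or 3*w >= -10)) and ((not (3*w < -9)) -> (3*w > 2 or 3*w >= -12)))) and ((not (3*w >= -1 -> 3*w < 0)) -> (9*w < -46 or 27*w >= -100))
The weakest precondition is ((3*w >= -1 -> 3*w < 0) -> ((3*w < -9 -> (3*w > 4 or 3*w >= -10)) and ((not (3*w < -9)) -> (3*w > 2 or 3*w >= -12)))) and ((not (3*w >= -1 -> 3*w < 0)) -> (9*w < -46 or 27*w >= -100)).
Check whether w = -4 implies it.
Countermodel: at the initial state w = -4, the precondition holds but the weakest precondition fails.
Answer: invalid


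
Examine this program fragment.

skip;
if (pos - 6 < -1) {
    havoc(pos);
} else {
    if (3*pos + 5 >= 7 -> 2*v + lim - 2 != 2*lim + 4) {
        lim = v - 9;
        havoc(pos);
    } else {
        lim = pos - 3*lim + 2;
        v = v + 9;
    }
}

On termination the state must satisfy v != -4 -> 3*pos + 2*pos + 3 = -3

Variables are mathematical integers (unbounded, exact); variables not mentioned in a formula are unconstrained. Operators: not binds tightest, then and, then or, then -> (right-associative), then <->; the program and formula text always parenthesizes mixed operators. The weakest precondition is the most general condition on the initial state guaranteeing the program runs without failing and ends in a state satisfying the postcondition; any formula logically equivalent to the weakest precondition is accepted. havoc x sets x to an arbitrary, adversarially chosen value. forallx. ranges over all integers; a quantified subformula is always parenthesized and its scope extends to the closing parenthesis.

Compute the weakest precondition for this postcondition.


Working backward. After the program, the postcondition v != -4 -> 3*pos + 2*pos + 3 = -3 must hold; in canonical form it is v != -4 -> 5*pos = -6.
Then branch requires forall pos_1. (v != -4 -> 5*pos_1 = -6); else branch requires ((3*pos >= 2 -> 2*v != lim + 6) -> (forall pos_1. (v != -4 -> 5*pos_1 = -6))) and ((not (3*pos >= 2 -> 2*v != lim + 6)) -> (v != -13 -> 5*pos = -6)).
Before the if: (pos < 5 -> (forall pos_1. (v != -4 -> 5*pos_1 = -6))) and ((not (pos < 5)) -> (((3*pos >= 2 -> 2*v != lim + 6) -> (forall pos_1. (v != -4 -> 5*pos_1 = -6))) and ((not (3*pos >= 2 -> 2*v != lim + 6)) -> (v != -13 -> 5*pos = -6))))
Before skip: (pos < 5 -> (forall pos_1. (v != -4 -> 5*pos_1 = -6))) and ((not (pos < 5)) -> (((3*pos >= 2 -> 2*v != lim + 6) -> (forall pos_1. (v != -4 -> 5*pos_1 = -6))) and ((not (3*pos >= 2 -> 2*v != lim + 6)) -> (v != -13 -> 5*pos = -6))))
Answer: WP = (pos < 5 -> (forall pos_1. (v != -4 -> 5*pos_1 = -6))) and ((not (pos < 5)) -> (((3*pos >= 2 -> 2*v != lim + 6) -> (forall pos_1. (v != -4 -> 5*pos_1 = -6))) and ((not (3*pos >= 2 -> 2*v != lim + 6)) -> (v != -13 -> 5*pos = -6))))


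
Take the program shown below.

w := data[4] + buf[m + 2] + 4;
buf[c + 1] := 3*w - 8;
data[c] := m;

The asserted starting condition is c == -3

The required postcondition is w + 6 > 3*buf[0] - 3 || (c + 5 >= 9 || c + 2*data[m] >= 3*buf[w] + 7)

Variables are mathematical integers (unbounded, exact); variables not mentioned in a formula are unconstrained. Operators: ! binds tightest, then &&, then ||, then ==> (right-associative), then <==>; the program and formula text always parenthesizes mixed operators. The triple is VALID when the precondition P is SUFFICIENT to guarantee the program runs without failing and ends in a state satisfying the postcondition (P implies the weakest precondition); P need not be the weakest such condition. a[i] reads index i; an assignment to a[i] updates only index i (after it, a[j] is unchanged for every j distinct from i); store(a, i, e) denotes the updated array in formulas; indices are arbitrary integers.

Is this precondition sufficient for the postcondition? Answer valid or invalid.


Working backward. After the program, the postcondition w + 6 > 3*buf[0] - 3 || (c + 5 >= 9 || c + 2*data[m] >= 3*buf[w] + 7) must hold; in canonical form it is w > 3*buf[0] - 9 || c >= 4 || 2*data[m] + c >= 3*buf[w] + 7.
Before data[c] := m: w > 3*buf[0] - 9 || c >= 4 || 2*store(data, c, m)[m] + c >= 3*buf[w] + 7
Before buf[c + 1] := 3*w - 8: w > 3*store(buf, c + 1, 3*w - 8)[0] - 9 || c >= 4 || 2*store(data, c, m)[m] + c >= 3*store(buf, c + 1, 3*w - 8)[w] + 7
Before w := data[4] + buf[m + 2] + 4: buf[m + 2] + data[4] > 3*store(buf, c + 1, 3*buf[m + 2] + 3*data[4] + 4)[0] - 13 || c >= 4 || 2*store(data, c, m)[m] + c >= 3*store(buf, c + 1, 3*buf[m + 2] + 3*data[4] + 4)[buf[m + 2] + data[4] + 4] + 7
The weakest precondition is buf[m + 2] + data[4] > 3*store(buf, c + 1, 3*buf[m + 2] + 3*data[4] + 4)[0] - 13 || c >= 4 || 2*store(data, c, m)[m] + c >= 3*store(buf, c + 1, 3*buf[m + 2] + 3*data[4] + 4)[buf[m + 2] + data[4] + 4] + 7.
Check whether c == -3 implies it.
Countermodel: at the initial state buf = {[-173640] = 11794, [-3] = 3, [-2] = 3, [0] = -57877, [4] = 3, [15521] = 3, [15523] = 6516, elsewhere 3}, c = -3, data = {[-173640] = 5, [-3] = 5, [-2] = 5, [0] = 5, [4] = -180160, [15521] = -20344, [15523] = 5, elsewhere 5}, m = 15521, the precondition holds but the weakest precondition fails.
Answer: invalid


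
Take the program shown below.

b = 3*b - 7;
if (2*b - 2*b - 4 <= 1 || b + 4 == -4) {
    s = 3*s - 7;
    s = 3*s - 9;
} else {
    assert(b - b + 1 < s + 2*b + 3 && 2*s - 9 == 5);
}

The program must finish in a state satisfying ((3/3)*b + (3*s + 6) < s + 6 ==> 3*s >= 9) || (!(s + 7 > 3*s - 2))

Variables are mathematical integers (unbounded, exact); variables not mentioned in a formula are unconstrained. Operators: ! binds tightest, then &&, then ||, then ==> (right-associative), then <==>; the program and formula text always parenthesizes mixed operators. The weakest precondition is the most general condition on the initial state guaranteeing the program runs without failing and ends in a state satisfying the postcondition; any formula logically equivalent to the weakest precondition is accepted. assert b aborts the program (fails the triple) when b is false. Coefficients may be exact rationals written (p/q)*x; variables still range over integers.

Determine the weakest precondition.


Working backward. After the program, the postcondition ((3/3)*b + (3*s + 6) < s + 6 ==> 3*s >= 9) || (!(s + 7 > 3*s - 2)) must hold; in canonical form it is (b + 2*s < 0 ==> 3*s >= 9) || (!(2*s < 9)).
Then branch requires (b + 18*s < 60 ==> 27*s >= 99) || (!(18*s < 69)); else branch requires 2*b + s > -2 && 2*s == 14 && ((b + 2*s < 0 ==> 3*s >= 9) || (!(2*s < 9))).
Before the if: (b + 18*s < 60 ==> 27*s >= 99) || (!(18*s < 69))
Before b := 3*b - 7: (3*b + 18*s < 67 ==> 27*s >= 99) || (!(18*s < 69))
Answer: WP = (3*b + 18*s < 67 ==> 27*s >= 99) || (!(18*s < 69))


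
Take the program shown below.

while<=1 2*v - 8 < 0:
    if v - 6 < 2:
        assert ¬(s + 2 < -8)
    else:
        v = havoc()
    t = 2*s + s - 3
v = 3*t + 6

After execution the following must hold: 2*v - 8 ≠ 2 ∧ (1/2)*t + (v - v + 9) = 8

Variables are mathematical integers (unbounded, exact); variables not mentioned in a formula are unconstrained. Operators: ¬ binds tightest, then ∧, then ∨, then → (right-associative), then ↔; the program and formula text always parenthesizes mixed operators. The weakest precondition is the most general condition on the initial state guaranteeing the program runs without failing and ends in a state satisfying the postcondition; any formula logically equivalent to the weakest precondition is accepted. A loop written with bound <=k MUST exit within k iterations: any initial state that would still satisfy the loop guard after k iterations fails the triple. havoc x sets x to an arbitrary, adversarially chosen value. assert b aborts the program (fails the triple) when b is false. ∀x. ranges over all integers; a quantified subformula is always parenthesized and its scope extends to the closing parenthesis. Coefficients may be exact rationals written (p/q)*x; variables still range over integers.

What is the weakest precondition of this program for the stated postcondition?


Working backward. After the program, the postcondition 2*v - 8 ≠ 2 ∧ (1/2)*t + (v - v + 9) = 8 must hold; in canonical form it is 2*v ≠ 10 ∧ (1/2)*t = -1.
Before v := 3*t + 6: 6*t ≠ -2 ∧ (1/2)*t = -1
Before the loop (bound <=1), unroll the exhaustion recursion (WP_0 = exit-now case; WP_j = one more guarded iteration, up to j = 1):
  WP_0: (¬(2*v < 8)) ∧ 6*t ≠ -2 ∧ (1/2)*t = -1
  WP_1: (2*v < 8 → ((v < 8 → ((¬(s < -10)) ∧ (¬(2*v < 8)) ∧ 18*s ≠ 16 ∧ (3/2)*s = 1/2)) ∧ ((¬(v < 8)) → (∀v_1. ((¬(2*v_1 < 8)) ∧ 18*s ≠ 16 ∧ (3/2)*s = 1/2))))) ∧ ((¬(2*v < 8)) → (6*t ≠ -2 ∧ (1/2)*t = -1))
So before the loop: (2*v < 8 → ((v < 8 → ((¬(s < -10)) ∧ (¬(2*v < 8)) ∧ 18*s ≠ 16 ∧ (3/2)*s = 1/2)) ∧ ((¬(v < 8)) → (∀v_1. ((¬(2*v_1 < 8)) ∧ 18*s ≠ 16 ∧ (3/2)*s = 1/2))))) ∧ ((¬(2*v < 8)) → (6*t ≠ -2 ∧ (1/2)*t = -1))
Answer: WP = (2*v < 8 → ((v < 8 → ((¬(s < -10)) ∧ (¬(2*v < 8)) ∧ 18*s ≠ 16 ∧ (3/2)*s = 1/2)) ∧ ((¬(v < 8)) → (∀v_1. ((¬(2*v_1 < 8)) ∧ 18*s ≠ 16 ∧ (3/2)*s = 1/2))))) ∧ ((¬(2*v < 8)) → (6*t ≠ -2 ∧ (1/2)*t = -1))


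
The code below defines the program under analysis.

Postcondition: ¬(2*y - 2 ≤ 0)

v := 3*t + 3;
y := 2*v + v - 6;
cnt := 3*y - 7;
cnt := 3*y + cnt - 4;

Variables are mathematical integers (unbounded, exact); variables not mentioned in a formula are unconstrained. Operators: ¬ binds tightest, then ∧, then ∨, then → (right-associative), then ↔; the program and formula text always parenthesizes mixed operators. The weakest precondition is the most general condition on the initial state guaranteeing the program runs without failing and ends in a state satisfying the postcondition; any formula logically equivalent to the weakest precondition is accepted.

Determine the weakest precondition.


Working backward. After the program, the postcondition ¬(2*y - 2 ≤ 0) must hold; in canonical form it is ¬(2*y ≤ 2).
Before cnt := 3*y + cnt - 4: ¬(2*y ≤ 2)
Before cnt := 3*y - 7: ¬(2*y ≤ 2)
Before y := 2*v + v - 6: ¬(6*v ≤ 14)
Before v := 3*t + 3: ¬(18*t ≤ -4)
Answer: WP = ¬(18*t ≤ -4)


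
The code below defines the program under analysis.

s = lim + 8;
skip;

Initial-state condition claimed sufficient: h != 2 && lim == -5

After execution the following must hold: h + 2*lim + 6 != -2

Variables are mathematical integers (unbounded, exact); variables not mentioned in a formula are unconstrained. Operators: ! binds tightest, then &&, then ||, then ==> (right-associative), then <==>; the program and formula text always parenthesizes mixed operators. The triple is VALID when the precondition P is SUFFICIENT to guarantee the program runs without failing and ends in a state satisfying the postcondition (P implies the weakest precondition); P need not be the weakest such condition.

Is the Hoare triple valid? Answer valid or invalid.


Working backward. After the program, the postcondition h + 2*lim + 6 != -2 must hold; in canonical form it is h + 2*lim != -8.
Before skip: h + 2*lim != -8
Before s := lim + 8: h + 2*lim != -8
The weakest precondition is h + 2*lim != -8.
Check whether h != 2 && lim == -5 implies it.
Every state satisfying the precondition satisfies the weakest precondition: the implication holds.
Answer: valid
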